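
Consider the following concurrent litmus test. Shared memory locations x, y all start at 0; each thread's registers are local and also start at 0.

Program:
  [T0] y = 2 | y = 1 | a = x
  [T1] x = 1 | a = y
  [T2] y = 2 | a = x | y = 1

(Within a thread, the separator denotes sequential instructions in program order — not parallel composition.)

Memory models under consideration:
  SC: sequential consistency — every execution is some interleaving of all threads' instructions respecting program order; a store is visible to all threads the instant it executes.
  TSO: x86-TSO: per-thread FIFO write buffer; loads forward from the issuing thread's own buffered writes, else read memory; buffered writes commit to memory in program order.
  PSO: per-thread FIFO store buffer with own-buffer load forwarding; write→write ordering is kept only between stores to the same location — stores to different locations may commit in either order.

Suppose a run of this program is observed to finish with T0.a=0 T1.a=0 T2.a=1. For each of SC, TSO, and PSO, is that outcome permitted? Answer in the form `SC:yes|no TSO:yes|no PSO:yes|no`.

outcome vector order: (T0.a,T1.a,T2.a)
[SC] allowed = {0/1/0, 0/1/1, 0/2/0, 0/2/1, 1/0/1, 1/1/0, 1/1/1, 1/2/0, 1/2/1}
[TSO] allowed = {0/0/0, 0/0/1, 0/1/0, 0/1/1, 0/2/0, 0/2/1, 1/0/0, 1/0/1, 1/1/0, 1/1/1, 1/2/0, 1/2/1}
[PSO] allowed = {0/0/0, 0/0/1, 0/1/0, 0/1/1, 0/2/0, 0/2/1, 1/0/0, 1/0/1, 1/1/0, 1/1/1, 1/2/0, 1/2/1}
target 0/0/1 ∈ {TSO,PSO}

SC:no TSO:yes PSO:yes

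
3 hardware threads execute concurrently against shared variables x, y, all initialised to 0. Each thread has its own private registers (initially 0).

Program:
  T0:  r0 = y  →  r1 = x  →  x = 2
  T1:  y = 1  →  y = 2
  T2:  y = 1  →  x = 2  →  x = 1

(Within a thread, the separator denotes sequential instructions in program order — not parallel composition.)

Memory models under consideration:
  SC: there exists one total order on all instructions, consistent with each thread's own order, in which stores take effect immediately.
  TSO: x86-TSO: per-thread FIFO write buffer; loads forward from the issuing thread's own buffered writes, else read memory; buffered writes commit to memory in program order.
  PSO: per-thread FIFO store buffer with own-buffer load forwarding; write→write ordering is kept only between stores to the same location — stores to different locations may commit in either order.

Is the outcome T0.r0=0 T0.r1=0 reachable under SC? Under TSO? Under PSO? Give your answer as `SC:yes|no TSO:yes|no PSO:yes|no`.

outcome vector order: (T0.r0,T0.r1)
SC (9): <0 0> <0 1> <0 2> <1 0> <1 1> <1 2> <2 0> <2 1> <2 2>
TSO (9): <0 0> <0 1> <0 2> <1 0> <1 1> <1 2> <2 0> <2 1> <2 2>
PSO (9): <0 0> <0 1> <0 2> <1 0> <1 1> <1 2> <2 0> <2 1> <2 2>
target <0 0> ∈ {SC,TSO,PSO}

SC:yes TSO:yes PSO:yes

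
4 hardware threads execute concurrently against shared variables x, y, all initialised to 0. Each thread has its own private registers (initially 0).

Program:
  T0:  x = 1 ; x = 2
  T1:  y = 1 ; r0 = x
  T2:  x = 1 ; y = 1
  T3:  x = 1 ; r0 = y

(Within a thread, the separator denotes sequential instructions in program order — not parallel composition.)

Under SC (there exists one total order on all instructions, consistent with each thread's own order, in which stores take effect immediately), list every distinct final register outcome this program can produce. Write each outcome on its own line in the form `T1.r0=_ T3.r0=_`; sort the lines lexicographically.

outcome vector order: (T1.r0,T3.r0)
|SC outcomes| = 5

T1.r0=0 T3.r0=1
T1.r0=1 T3.r0=0
T1.r0=1 T3.r0=1
T1.r0=2 T3.r0=0
T1.r0=2 T3.r0=1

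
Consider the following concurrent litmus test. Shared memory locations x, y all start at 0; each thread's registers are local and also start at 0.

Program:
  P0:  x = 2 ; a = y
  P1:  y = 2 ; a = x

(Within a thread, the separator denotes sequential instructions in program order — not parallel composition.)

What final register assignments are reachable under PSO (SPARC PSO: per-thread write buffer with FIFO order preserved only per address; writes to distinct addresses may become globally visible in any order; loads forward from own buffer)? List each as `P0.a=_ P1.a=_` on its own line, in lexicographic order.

P0.a=0 P1.a=0
P0.a=0 P1.a=2
P0.a=2 P1.a=0
P0.a=2 P1.a=2

outcome vector order: (P0.a,P1.a)
|PSO outcomes| = 4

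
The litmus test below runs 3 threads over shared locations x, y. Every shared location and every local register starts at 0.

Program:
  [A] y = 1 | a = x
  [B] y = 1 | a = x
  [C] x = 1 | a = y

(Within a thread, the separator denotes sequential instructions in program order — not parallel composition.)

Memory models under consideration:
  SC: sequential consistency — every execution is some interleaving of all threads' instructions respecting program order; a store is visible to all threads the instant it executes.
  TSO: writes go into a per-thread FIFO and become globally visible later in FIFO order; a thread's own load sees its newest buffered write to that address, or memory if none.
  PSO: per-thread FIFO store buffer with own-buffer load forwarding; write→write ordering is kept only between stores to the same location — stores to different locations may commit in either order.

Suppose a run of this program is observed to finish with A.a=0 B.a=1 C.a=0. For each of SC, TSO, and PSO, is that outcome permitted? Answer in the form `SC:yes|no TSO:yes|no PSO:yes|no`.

SC:no TSO:yes PSO:yes

outcome vector order: (A.a,B.a,C.a)
SC (5): (0,0,1) (0,1,1) (1,0,1) (1,1,0) (1,1,1)
TSO (8): (0,0,0) (0,0,1) (0,1,0) (0,1,1) (1,0,0) (1,0,1) (1,1,0) (1,1,1)
PSO (8): (0,0,0) (0,0,1) (0,1,0) (0,1,1) (1,0,0) (1,0,1) (1,1,0) (1,1,1)
target (0,1,0) ∈ {TSO,PSO}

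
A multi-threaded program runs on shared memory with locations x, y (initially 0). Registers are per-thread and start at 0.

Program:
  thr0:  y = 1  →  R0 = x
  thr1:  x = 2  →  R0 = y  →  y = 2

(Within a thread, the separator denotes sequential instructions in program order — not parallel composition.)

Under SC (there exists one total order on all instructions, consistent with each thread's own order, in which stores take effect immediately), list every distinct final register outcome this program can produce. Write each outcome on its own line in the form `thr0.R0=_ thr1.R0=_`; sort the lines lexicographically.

thr0.R0=0 thr1.R0=1
thr0.R0=2 thr1.R0=0
thr0.R0=2 thr1.R0=1

outcome vector order: (thr0.R0,thr1.R0)
|SC outcomes| = 3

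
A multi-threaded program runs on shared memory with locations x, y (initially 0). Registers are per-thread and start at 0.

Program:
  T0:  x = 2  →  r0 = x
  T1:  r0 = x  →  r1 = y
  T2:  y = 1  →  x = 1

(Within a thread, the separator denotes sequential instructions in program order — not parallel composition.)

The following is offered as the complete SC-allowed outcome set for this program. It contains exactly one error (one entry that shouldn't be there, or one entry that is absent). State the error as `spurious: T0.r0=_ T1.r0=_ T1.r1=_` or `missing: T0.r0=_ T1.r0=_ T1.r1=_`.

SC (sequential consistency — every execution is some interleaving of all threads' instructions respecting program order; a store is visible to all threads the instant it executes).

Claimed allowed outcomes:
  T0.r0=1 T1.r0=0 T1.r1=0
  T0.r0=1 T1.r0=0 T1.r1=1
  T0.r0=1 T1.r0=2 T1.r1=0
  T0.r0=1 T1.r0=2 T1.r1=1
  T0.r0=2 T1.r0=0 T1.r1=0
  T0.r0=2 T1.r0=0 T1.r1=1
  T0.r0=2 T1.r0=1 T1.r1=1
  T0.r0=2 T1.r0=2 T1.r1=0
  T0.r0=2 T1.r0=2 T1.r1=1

missing: T0.r0=1 T1.r0=1 T1.r1=1

outcome vector order: (T0.r0,T1.r0,T1.r1)
[SC] allowed = {100; 101; 111; 120; 121; 200; 201; 211; 220; 221}
SC∖claimed = {111}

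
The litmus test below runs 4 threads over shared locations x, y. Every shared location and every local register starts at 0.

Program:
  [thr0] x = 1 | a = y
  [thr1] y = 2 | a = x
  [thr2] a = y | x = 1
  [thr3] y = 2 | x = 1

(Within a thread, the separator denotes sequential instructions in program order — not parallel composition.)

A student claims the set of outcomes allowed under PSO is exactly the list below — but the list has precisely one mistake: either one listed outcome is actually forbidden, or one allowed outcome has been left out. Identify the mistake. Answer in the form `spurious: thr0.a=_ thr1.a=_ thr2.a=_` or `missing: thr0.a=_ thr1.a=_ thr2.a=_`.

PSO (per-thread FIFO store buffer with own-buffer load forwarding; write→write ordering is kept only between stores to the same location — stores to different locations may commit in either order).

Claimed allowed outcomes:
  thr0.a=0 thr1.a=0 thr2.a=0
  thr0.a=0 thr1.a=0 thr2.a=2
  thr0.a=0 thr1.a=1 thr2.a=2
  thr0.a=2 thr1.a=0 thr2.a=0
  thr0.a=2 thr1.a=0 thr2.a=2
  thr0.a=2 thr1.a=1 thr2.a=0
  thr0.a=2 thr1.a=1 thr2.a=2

missing: thr0.a=0 thr1.a=1 thr2.a=0

outcome vector order: (thr0.a,thr1.a,thr2.a)
[PSO] allowed = {000 002 010 012 200 202 210 212}
PSO∖claimed = {010}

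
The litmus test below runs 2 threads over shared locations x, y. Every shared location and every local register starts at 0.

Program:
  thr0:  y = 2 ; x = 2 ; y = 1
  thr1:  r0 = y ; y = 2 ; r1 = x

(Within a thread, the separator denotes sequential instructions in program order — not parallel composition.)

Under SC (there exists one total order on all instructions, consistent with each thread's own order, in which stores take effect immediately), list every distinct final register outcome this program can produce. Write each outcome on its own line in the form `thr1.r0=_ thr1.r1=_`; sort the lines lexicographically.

thr1.r0=0 thr1.r1=0
thr1.r0=0 thr1.r1=2
thr1.r0=1 thr1.r1=2
thr1.r0=2 thr1.r1=0
thr1.r0=2 thr1.r1=2

outcome vector order: (thr1.r0,thr1.r1)
|SC outcomes| = 5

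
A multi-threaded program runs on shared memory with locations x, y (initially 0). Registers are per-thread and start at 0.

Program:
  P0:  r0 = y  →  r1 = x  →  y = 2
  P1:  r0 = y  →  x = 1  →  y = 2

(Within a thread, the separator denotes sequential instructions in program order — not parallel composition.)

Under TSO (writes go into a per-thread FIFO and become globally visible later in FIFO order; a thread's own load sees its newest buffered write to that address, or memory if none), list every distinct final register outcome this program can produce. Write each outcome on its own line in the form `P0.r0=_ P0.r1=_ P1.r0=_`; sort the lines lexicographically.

outcome vector order: (P0.r0,P0.r1,P1.r0)
|TSO outcomes| = 4

P0.r0=0 P0.r1=0 P1.r0=0
P0.r0=0 P0.r1=0 P1.r0=2
P0.r0=0 P0.r1=1 P1.r0=0
P0.r0=2 P0.r1=1 P1.r0=0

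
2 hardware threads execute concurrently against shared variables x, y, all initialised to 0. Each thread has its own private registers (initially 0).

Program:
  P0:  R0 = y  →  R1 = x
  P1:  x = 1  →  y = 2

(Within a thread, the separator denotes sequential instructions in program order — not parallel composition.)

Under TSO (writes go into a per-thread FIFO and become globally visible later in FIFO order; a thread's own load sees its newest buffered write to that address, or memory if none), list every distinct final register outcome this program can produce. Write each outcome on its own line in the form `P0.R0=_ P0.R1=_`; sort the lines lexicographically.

outcome vector order: (P0.R0,P0.R1)
|TSO outcomes| = 3

P0.R0=0 P0.R1=0
P0.R0=0 P0.R1=1
P0.R0=2 P0.R1=1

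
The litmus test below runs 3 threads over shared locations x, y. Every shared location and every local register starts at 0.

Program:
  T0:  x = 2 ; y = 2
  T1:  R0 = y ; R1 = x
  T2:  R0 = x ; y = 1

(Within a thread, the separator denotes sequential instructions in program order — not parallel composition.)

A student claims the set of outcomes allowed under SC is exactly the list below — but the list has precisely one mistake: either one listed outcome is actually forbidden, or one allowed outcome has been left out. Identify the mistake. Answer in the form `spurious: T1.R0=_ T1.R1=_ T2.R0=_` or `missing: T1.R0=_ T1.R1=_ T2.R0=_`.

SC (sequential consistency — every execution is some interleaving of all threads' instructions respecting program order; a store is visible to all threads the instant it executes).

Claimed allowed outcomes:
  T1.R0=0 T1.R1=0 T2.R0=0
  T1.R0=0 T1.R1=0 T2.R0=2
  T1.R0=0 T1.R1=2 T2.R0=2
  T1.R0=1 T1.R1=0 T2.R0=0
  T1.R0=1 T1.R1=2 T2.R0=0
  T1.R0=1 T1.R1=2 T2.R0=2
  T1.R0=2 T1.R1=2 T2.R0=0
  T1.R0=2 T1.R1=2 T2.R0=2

missing: T1.R0=0 T1.R1=2 T2.R0=0

outcome vector order: (T1.R0,T1.R1,T2.R0)
[SC] allowed = {(0,0,0); (0,0,2); (0,2,0); (0,2,2); (1,0,0); (1,2,0); (1,2,2); (2,2,0); (2,2,2)}
SC∖claimed = {(0,2,0)}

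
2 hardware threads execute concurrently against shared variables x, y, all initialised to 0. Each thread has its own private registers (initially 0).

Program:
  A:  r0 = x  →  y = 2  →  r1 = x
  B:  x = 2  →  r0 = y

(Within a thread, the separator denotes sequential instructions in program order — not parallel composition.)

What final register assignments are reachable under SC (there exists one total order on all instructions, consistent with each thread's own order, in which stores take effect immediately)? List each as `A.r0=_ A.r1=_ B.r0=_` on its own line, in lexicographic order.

A.r0=0 A.r1=0 B.r0=2
A.r0=0 A.r1=2 B.r0=0
A.r0=0 A.r1=2 B.r0=2
A.r0=2 A.r1=2 B.r0=0
A.r0=2 A.r1=2 B.r0=2

outcome vector order: (A.r0,A.r1,B.r0)
|SC outcomes| = 5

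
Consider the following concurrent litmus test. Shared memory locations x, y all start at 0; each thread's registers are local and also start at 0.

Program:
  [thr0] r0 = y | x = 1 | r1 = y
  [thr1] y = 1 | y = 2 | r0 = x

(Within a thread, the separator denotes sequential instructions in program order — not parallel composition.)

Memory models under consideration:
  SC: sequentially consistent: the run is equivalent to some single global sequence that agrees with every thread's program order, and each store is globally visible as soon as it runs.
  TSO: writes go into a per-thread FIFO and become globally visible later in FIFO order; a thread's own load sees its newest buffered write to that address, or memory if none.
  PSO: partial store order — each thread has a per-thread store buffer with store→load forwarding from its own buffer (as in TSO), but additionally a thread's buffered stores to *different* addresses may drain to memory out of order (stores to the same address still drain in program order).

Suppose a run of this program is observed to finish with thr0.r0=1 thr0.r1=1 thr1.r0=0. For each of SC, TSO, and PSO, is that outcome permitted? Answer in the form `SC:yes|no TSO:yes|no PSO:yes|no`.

outcome vector order: (thr0.r0,thr0.r1,thr1.r0)
[SC] allowed = {001 011 020 021 111 120 121 220 221}
[TSO] allowed = {000 001 010 011 020 021 110 111 120 121 220 221}
[PSO] allowed = {000 001 010 011 020 021 110 111 120 121 220 221}
target 110 ∈ {TSO,PSO}

SC:no TSO:yes PSO:yes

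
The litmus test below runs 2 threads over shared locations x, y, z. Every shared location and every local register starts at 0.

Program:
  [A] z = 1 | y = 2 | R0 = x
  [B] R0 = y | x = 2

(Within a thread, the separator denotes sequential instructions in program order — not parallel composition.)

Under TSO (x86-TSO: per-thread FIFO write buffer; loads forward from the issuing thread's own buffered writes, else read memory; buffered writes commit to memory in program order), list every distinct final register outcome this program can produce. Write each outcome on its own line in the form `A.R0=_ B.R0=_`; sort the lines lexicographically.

outcome vector order: (A.R0,B.R0)
|TSO outcomes| = 4

A.R0=0 B.R0=0
A.R0=0 B.R0=2
A.R0=2 B.R0=0
A.R0=2 B.R0=2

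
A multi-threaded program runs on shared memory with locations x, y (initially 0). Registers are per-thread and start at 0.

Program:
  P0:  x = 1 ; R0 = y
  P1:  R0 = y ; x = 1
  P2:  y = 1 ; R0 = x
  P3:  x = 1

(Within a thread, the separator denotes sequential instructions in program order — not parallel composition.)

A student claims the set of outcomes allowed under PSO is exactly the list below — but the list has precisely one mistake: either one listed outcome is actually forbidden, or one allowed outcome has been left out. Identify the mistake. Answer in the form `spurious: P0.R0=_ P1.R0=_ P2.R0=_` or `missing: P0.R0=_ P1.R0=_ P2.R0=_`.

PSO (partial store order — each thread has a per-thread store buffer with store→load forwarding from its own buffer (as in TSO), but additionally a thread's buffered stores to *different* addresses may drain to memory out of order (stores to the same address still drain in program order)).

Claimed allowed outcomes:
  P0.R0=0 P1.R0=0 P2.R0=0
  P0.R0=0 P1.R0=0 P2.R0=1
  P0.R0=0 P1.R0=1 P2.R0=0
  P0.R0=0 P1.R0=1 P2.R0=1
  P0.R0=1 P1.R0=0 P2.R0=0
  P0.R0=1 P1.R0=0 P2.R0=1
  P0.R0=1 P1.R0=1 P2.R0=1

missing: P0.R0=1 P1.R0=1 P2.R0=0

outcome vector order: (P0.R0,P1.R0,P2.R0)
[PSO] allowed = {<0 0 0>; <0 0 1>; <0 1 0>; <0 1 1>; <1 0 0>; <1 0 1>; <1 1 0>; <1 1 1>}
PSO∖claimed = {<1 1 0>}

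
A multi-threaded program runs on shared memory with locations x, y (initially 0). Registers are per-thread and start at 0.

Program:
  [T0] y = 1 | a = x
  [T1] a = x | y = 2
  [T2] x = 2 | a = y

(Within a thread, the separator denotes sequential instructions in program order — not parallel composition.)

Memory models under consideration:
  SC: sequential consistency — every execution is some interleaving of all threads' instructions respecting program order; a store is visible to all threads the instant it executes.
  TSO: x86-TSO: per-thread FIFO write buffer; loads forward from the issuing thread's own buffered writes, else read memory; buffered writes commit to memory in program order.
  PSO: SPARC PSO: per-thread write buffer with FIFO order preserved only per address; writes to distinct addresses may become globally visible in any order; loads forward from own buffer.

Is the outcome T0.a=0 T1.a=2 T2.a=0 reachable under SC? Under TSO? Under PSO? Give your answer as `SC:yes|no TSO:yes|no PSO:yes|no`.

SC:no TSO:yes PSO:yes

outcome vector order: (T0.a,T1.a,T2.a)
under SC → 0/0/1 0/0/2 0/2/1 0/2/2 2/0/0 2/0/1 2/0/2 2/2/0 2/2/1 2/2/2
under TSO → 0/0/0 0/0/1 0/0/2 0/2/0 0/2/1 0/2/2 2/0/0 2/0/1 2/0/2 2/2/0 2/2/1 2/2/2
under PSO → 0/0/0 0/0/1 0/0/2 0/2/0 0/2/1 0/2/2 2/0/0 2/0/1 2/0/2 2/2/0 2/2/1 2/2/2
target 0/2/0 ∈ {TSO,PSO}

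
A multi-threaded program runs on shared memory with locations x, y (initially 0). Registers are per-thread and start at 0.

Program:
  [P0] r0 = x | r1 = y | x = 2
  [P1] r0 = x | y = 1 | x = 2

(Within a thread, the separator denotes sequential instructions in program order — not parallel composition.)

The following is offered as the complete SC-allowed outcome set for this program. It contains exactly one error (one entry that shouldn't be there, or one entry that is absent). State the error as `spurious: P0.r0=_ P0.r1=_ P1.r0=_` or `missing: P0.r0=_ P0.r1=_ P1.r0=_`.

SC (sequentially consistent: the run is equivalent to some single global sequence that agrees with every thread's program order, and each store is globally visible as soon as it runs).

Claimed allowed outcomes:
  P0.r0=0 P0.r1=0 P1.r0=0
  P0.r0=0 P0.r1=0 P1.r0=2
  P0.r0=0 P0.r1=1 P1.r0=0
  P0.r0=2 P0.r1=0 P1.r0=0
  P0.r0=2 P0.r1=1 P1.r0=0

outcome vector order: (P0.r0,P0.r1,P1.r0)
[SC] allowed = {0/0/0 0/0/2 0/1/0 2/1/0}
claimed∖SC = {2/0/0}

spurious: P0.r0=2 P0.r1=0 P1.r0=0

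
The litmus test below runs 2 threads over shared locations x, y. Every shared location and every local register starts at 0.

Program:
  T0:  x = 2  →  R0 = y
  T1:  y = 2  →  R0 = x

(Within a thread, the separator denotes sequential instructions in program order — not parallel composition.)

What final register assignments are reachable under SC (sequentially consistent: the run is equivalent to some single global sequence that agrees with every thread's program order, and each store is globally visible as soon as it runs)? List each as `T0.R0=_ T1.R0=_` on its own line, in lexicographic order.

T0.R0=0 T1.R0=2
T0.R0=2 T1.R0=0
T0.R0=2 T1.R0=2

outcome vector order: (T0.R0,T1.R0)
|SC outcomes| = 3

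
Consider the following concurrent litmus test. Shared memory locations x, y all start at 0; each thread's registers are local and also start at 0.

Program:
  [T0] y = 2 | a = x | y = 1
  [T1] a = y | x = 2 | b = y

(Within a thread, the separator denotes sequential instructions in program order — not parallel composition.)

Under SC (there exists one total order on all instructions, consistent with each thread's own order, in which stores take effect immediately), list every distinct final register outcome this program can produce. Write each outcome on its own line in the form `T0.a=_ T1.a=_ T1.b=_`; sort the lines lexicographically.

outcome vector order: (T0.a,T1.a,T1.b)
|SC outcomes| = 10

T0.a=0 T1.a=0 T1.b=1
T0.a=0 T1.a=0 T1.b=2
T0.a=0 T1.a=1 T1.b=1
T0.a=0 T1.a=2 T1.b=1
T0.a=0 T1.a=2 T1.b=2
T0.a=2 T1.a=0 T1.b=0
T0.a=2 T1.a=0 T1.b=1
T0.a=2 T1.a=0 T1.b=2
T0.a=2 T1.a=2 T1.b=1
T0.a=2 T1.a=2 T1.b=2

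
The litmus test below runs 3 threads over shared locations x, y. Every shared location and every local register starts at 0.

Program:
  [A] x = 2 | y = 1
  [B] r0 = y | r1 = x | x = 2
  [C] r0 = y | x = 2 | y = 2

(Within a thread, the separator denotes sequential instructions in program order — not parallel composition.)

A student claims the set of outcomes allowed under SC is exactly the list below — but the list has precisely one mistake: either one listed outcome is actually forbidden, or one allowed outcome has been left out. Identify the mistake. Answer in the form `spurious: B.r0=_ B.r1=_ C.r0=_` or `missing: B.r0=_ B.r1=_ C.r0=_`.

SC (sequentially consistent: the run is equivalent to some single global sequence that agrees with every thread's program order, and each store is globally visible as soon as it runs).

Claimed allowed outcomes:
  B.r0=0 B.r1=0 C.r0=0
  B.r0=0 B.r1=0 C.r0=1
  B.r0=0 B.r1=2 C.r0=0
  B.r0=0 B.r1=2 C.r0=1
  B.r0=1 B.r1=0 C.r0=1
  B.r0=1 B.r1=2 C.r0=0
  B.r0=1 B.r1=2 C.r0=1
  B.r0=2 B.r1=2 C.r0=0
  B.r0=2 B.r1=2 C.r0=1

spurious: B.r0=1 B.r1=0 C.r0=1

outcome vector order: (B.r0,B.r1,C.r0)
SC (8): <0 0 0>; <0 0 1>; <0 2 0>; <0 2 1>; <1 2 0>; <1 2 1>; <2 2 0>; <2 2 1>
claimed∖SC = {<1 0 1>}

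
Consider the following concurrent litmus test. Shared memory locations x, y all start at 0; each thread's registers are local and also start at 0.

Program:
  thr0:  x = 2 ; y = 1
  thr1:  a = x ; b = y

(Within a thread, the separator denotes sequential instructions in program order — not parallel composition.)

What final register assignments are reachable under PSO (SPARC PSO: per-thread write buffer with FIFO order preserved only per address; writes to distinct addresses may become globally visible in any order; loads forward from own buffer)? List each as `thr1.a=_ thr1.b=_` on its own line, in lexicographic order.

thr1.a=0 thr1.b=0
thr1.a=0 thr1.b=1
thr1.a=2 thr1.b=0
thr1.a=2 thr1.b=1

outcome vector order: (thr1.a,thr1.b)
|PSO outcomes| = 4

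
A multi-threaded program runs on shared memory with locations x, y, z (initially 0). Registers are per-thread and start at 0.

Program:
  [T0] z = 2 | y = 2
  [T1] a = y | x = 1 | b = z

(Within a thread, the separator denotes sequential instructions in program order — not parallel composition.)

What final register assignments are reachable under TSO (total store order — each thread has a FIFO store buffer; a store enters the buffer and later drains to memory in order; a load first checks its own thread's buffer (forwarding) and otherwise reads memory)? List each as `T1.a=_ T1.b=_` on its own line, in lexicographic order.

T1.a=0 T1.b=0
T1.a=0 T1.b=2
T1.a=2 T1.b=2

outcome vector order: (T1.a,T1.b)
|TSO outcomes| = 3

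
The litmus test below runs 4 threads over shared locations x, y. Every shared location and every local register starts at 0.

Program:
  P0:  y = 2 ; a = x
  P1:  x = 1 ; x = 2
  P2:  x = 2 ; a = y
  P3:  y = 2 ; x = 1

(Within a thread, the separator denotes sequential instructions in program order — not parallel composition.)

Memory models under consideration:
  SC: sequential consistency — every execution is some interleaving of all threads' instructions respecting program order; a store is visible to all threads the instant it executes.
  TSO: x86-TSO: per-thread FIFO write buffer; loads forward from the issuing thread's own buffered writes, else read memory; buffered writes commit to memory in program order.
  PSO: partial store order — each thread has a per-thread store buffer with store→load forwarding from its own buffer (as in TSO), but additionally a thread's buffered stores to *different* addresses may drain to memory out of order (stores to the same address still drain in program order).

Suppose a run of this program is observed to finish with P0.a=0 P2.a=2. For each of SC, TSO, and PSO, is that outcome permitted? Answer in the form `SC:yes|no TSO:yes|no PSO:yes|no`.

SC:yes TSO:yes PSO:yes

outcome vector order: (P0.a,P2.a)
[SC] allowed = {02; 10; 12; 20; 22}
[TSO] allowed = {00; 02; 10; 12; 20; 22}
[PSO] allowed = {00; 02; 10; 12; 20; 22}
target 02 ∈ {SC,TSO,PSO}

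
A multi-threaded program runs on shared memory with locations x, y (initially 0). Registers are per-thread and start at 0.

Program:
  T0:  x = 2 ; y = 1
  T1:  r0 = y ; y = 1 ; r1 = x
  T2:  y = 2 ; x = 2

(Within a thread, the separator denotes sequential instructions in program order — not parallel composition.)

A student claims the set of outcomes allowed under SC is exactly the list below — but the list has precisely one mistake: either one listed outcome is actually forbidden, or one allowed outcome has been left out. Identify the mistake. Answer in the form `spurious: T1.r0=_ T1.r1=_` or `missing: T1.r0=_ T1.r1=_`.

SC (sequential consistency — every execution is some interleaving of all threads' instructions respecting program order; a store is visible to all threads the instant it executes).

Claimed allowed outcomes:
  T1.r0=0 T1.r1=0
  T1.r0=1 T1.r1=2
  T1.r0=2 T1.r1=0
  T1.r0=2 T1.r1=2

outcome vector order: (T1.r0,T1.r1)
SC (5): 0/0; 0/2; 1/2; 2/0; 2/2
SC∖claimed = {0/2}

missing: T1.r0=0 T1.r1=2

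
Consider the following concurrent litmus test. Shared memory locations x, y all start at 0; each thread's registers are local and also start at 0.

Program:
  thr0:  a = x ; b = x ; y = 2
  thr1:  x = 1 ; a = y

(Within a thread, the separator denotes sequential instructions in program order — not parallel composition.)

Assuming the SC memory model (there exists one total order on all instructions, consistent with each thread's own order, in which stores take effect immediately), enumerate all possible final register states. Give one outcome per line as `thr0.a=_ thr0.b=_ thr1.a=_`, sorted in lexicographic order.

thr0.a=0 thr0.b=0 thr1.a=0
thr0.a=0 thr0.b=0 thr1.a=2
thr0.a=0 thr0.b=1 thr1.a=0
thr0.a=0 thr0.b=1 thr1.a=2
thr0.a=1 thr0.b=1 thr1.a=0
thr0.a=1 thr0.b=1 thr1.a=2

outcome vector order: (thr0.a,thr0.b,thr1.a)
|SC outcomes| = 6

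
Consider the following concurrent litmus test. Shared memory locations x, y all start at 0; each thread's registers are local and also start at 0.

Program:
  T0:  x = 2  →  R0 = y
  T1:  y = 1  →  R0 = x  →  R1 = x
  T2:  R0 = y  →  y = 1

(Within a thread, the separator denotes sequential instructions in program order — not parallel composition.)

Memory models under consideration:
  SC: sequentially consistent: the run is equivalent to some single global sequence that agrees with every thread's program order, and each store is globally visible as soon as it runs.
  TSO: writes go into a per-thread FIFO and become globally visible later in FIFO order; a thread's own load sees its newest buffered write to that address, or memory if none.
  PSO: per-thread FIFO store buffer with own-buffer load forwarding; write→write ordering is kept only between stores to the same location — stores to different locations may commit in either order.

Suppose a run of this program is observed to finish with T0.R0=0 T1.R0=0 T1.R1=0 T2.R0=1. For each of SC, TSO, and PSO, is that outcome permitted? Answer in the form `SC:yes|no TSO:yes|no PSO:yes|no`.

outcome vector order: (T0.R0,T1.R0,T1.R1,T2.R0)
SC: 8 outcomes — {0220 0221 1000 1001 1020 1021 1220 1221}
TSO: 12 outcomes — {0000 0001 0020 0021 0220 0221 1000 1001 1020 1021 1220 1221}
PSO: 12 outcomes — {0000 0001 0020 0021 0220 0221 1000 1001 1020 1021 1220 1221}
target 0001 ∈ {TSO,PSO}

SC:no TSO:yes PSO:yes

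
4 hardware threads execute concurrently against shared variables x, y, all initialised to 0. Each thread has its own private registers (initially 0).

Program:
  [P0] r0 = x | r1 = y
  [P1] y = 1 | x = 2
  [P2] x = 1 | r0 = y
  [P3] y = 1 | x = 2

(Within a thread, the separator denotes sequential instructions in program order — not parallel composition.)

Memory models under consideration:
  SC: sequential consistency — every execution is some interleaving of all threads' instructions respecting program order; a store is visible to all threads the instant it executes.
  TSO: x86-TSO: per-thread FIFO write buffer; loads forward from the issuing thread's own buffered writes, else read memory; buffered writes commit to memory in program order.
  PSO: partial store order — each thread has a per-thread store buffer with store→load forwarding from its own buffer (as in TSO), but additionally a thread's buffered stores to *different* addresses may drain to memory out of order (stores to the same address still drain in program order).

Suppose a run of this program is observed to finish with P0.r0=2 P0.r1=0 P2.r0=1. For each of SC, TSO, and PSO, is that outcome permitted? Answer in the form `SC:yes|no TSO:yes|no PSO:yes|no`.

outcome vector order: (P0.r0,P0.r1,P2.r0)
under SC → <0 0 0>; <0 0 1>; <0 1 0>; <0 1 1>; <1 0 0>; <1 0 1>; <1 1 0>; <1 1 1>; <2 1 0>; <2 1 1>
under TSO → <0 0 0>; <0 0 1>; <0 1 0>; <0 1 1>; <1 0 0>; <1 0 1>; <1 1 0>; <1 1 1>; <2 1 0>; <2 1 1>
under PSO → <0 0 0>; <0 0 1>; <0 1 0>; <0 1 1>; <1 0 0>; <1 0 1>; <1 1 0>; <1 1 1>; <2 0 0>; <2 0 1>; <2 1 0>; <2 1 1>
target <2 0 1> ∈ {PSO}

SC:no TSO:no PSO:yes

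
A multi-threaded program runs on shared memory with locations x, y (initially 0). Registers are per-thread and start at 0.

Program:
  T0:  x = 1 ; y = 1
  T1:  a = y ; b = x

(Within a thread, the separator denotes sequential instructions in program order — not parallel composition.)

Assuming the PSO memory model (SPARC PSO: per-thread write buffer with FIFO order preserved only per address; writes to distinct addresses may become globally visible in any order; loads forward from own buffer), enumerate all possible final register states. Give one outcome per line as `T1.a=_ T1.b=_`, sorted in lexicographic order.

T1.a=0 T1.b=0
T1.a=0 T1.b=1
T1.a=1 T1.b=0
T1.a=1 T1.b=1

outcome vector order: (T1.a,T1.b)
|PSO outcomes| = 4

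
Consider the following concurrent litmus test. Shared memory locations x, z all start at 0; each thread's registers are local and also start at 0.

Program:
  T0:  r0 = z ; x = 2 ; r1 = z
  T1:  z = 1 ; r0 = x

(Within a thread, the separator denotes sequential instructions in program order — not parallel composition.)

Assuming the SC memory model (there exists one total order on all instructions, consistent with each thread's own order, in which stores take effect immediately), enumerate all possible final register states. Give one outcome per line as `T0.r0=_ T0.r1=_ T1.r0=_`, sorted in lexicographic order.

T0.r0=0 T0.r1=0 T1.r0=2
T0.r0=0 T0.r1=1 T1.r0=0
T0.r0=0 T0.r1=1 T1.r0=2
T0.r0=1 T0.r1=1 T1.r0=0
T0.r0=1 T0.r1=1 T1.r0=2

outcome vector order: (T0.r0,T0.r1,T1.r0)
|SC outcomes| = 5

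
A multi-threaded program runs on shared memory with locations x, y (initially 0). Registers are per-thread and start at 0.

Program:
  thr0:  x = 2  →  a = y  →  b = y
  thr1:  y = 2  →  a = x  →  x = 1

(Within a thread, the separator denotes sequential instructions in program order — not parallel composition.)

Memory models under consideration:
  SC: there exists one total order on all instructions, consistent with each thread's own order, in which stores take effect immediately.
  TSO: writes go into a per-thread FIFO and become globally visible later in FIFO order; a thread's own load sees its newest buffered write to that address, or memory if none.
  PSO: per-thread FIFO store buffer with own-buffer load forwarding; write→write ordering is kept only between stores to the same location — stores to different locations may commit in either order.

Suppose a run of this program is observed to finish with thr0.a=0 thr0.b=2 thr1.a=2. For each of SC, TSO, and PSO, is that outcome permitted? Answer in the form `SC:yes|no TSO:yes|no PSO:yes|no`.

outcome vector order: (thr0.a,thr0.b,thr1.a)
under SC → <0 0 2>, <0 2 2>, <2 2 0>, <2 2 2>
under TSO → <0 0 0>, <0 0 2>, <0 2 0>, <0 2 2>, <2 2 0>, <2 2 2>
under PSO → <0 0 0>, <0 0 2>, <0 2 0>, <0 2 2>, <2 2 0>, <2 2 2>
target <0 2 2> ∈ {SC,TSO,PSO}

SC:yes TSO:yes PSO:yes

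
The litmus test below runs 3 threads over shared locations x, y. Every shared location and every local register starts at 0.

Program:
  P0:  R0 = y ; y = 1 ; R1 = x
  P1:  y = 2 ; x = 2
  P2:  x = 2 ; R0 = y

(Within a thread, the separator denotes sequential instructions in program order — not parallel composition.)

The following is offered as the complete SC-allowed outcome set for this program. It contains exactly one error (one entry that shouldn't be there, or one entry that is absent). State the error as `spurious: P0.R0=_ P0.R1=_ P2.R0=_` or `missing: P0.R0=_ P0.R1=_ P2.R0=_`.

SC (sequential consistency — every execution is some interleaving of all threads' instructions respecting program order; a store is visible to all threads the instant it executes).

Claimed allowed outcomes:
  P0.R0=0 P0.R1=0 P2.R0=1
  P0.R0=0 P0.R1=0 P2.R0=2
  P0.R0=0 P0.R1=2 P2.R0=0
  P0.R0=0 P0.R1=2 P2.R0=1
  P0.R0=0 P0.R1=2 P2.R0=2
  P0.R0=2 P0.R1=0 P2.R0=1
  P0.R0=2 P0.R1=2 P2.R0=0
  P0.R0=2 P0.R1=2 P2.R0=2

missing: P0.R0=2 P0.R1=2 P2.R0=1

outcome vector order: (P0.R0,P0.R1,P2.R0)
[SC] allowed = {001 002 020 021 022 201 220 221 222}
SC∖claimed = {221}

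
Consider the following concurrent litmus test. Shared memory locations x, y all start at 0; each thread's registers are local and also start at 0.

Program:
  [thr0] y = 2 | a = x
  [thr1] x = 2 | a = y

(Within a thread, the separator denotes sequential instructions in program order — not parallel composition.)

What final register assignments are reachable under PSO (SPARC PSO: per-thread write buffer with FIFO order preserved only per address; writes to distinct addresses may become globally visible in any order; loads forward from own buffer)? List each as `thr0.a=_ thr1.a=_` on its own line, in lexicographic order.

thr0.a=0 thr1.a=0
thr0.a=0 thr1.a=2
thr0.a=2 thr1.a=0
thr0.a=2 thr1.a=2

outcome vector order: (thr0.a,thr1.a)
|PSO outcomes| = 4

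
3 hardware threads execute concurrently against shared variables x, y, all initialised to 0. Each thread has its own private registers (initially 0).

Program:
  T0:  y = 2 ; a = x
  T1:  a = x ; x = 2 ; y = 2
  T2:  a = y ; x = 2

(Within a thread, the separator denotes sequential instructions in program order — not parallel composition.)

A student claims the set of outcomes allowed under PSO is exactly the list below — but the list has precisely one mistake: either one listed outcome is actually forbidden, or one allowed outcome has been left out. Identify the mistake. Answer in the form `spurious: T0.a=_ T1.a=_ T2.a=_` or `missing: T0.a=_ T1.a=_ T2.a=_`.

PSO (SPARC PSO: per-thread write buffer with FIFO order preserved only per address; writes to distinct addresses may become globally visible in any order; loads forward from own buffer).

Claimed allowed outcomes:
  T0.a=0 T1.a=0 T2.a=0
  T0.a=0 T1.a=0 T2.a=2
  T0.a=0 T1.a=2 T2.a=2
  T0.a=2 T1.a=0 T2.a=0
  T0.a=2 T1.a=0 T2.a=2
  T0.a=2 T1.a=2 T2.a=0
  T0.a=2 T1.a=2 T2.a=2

missing: T0.a=0 T1.a=2 T2.a=0

outcome vector order: (T0.a,T1.a,T2.a)
PSO: 8 outcomes — {0/0/0, 0/0/2, 0/2/0, 0/2/2, 2/0/0, 2/0/2, 2/2/0, 2/2/2}
PSO∖claimed = {0/2/0}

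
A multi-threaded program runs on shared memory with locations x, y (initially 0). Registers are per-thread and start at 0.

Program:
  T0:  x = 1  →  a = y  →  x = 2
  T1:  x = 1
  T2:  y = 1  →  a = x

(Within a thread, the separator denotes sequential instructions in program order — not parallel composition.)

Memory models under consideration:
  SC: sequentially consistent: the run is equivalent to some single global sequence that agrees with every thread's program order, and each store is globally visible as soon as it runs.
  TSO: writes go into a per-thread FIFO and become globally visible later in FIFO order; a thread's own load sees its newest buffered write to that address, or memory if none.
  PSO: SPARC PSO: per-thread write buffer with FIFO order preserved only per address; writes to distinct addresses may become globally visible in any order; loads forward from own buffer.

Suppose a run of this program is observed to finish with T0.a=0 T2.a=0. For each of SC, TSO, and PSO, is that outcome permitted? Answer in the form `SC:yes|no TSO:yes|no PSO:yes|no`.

outcome vector order: (T0.a,T2.a)
under SC → 0/1 0/2 1/0 1/1 1/2
under TSO → 0/0 0/1 0/2 1/0 1/1 1/2
under PSO → 0/0 0/1 0/2 1/0 1/1 1/2
target 0/0 ∈ {TSO,PSO}

SC:no TSO:yes PSO:yes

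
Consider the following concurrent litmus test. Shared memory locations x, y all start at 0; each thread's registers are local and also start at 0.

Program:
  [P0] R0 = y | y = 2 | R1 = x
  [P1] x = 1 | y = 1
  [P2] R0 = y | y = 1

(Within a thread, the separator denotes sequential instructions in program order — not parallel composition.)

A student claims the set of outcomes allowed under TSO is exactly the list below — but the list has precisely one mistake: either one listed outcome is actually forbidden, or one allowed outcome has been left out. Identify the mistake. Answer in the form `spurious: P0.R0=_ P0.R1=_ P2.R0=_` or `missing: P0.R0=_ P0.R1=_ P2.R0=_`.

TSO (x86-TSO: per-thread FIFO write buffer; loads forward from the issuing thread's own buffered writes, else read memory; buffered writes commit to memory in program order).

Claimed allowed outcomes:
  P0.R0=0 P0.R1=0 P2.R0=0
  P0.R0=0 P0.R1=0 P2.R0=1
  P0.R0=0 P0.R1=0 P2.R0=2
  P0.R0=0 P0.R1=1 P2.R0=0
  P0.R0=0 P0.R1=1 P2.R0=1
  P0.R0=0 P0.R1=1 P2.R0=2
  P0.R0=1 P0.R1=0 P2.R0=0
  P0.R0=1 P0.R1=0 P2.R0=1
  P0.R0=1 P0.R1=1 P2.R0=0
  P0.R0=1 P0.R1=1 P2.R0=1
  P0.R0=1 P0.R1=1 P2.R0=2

outcome vector order: (P0.R0,P0.R1,P2.R0)
[TSO] allowed = {0/0/0, 0/0/1, 0/0/2, 0/1/0, 0/1/1, 0/1/2, 1/0/0, 1/1/0, 1/1/1, 1/1/2}
claimed∖TSO = {1/0/1}

spurious: P0.R0=1 P0.R1=0 P2.R0=1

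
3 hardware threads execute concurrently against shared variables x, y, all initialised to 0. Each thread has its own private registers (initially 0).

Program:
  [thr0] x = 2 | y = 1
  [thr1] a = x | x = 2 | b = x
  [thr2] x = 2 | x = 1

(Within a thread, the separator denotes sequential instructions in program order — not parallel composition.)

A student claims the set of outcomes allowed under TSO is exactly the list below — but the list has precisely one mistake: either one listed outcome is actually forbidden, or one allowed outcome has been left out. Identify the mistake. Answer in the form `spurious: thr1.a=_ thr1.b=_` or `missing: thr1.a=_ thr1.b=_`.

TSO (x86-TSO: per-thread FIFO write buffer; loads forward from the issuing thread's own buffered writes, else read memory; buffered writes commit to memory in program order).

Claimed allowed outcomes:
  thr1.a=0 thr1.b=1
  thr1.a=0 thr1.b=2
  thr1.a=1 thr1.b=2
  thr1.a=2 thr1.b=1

missing: thr1.a=2 thr1.b=2

outcome vector order: (thr1.a,thr1.b)
TSO (5): 01, 02, 12, 21, 22
TSO∖claimed = {22}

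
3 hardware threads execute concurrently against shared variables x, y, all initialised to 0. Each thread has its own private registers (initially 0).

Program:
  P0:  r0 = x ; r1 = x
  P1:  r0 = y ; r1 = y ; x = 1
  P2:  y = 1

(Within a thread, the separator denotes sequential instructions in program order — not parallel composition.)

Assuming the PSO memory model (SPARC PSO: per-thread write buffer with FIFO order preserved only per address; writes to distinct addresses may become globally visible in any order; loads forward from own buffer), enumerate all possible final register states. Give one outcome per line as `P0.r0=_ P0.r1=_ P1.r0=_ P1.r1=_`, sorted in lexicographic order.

outcome vector order: (P0.r0,P0.r1,P1.r0,P1.r1)
|PSO outcomes| = 9

P0.r0=0 P0.r1=0 P1.r0=0 P1.r1=0
P0.r0=0 P0.r1=0 P1.r0=0 P1.r1=1
P0.r0=0 P0.r1=0 P1.r0=1 P1.r1=1
P0.r0=0 P0.r1=1 P1.r0=0 P1.r1=0
P0.r0=0 P0.r1=1 P1.r0=0 P1.r1=1
P0.r0=0 P0.r1=1 P1.r0=1 P1.r1=1
P0.r0=1 P0.r1=1 P1.r0=0 P1.r1=0
P0.r0=1 P0.r1=1 P1.r0=0 P1.r1=1
P0.r0=1 P0.r1=1 P1.r0=1 P1.r1=1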